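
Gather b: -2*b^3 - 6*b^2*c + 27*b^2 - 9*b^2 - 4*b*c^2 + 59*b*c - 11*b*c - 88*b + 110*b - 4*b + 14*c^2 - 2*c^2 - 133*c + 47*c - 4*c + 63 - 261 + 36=-2*b^3 + b^2*(18 - 6*c) + b*(-4*c^2 + 48*c + 18) + 12*c^2 - 90*c - 162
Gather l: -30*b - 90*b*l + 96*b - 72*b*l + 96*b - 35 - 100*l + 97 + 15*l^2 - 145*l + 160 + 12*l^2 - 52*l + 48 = 162*b + 27*l^2 + l*(-162*b - 297) + 270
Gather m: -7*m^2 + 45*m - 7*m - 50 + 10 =-7*m^2 + 38*m - 40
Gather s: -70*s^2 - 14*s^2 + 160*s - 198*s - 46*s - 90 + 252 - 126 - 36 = -84*s^2 - 84*s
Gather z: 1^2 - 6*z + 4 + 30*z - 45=24*z - 40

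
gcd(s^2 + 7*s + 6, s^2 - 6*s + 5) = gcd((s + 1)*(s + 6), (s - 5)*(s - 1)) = 1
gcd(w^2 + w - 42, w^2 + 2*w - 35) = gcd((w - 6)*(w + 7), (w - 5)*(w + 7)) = w + 7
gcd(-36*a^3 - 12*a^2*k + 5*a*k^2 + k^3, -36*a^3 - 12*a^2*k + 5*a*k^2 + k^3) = 36*a^3 + 12*a^2*k - 5*a*k^2 - k^3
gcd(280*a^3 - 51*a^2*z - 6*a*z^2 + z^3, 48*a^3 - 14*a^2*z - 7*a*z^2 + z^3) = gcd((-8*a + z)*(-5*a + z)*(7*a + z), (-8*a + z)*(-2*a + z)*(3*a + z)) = -8*a + z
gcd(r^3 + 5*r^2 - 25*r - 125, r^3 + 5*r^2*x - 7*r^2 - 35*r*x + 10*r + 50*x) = r - 5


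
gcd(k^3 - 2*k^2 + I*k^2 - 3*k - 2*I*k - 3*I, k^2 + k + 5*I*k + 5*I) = k + 1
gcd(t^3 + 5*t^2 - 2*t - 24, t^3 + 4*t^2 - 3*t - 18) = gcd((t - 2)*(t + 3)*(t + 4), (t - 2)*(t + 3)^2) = t^2 + t - 6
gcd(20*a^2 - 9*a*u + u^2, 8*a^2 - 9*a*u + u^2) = 1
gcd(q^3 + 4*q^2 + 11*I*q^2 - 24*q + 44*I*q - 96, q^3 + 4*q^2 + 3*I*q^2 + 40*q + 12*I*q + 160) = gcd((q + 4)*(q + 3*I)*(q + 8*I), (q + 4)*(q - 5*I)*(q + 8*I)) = q^2 + q*(4 + 8*I) + 32*I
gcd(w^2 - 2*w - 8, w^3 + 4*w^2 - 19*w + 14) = 1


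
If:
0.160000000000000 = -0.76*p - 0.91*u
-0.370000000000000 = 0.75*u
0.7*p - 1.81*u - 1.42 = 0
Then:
No Solution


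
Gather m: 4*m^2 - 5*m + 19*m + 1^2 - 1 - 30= 4*m^2 + 14*m - 30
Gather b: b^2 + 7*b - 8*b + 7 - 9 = b^2 - b - 2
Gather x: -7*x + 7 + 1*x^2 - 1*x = x^2 - 8*x + 7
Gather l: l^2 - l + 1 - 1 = l^2 - l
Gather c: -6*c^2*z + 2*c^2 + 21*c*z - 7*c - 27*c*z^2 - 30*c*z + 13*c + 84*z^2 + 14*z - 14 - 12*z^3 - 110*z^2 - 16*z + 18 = c^2*(2 - 6*z) + c*(-27*z^2 - 9*z + 6) - 12*z^3 - 26*z^2 - 2*z + 4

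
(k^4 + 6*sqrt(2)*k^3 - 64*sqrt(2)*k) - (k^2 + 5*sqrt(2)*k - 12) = k^4 + 6*sqrt(2)*k^3 - k^2 - 69*sqrt(2)*k + 12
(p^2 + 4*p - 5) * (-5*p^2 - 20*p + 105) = -5*p^4 - 40*p^3 + 50*p^2 + 520*p - 525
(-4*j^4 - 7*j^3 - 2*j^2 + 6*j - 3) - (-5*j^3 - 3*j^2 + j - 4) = -4*j^4 - 2*j^3 + j^2 + 5*j + 1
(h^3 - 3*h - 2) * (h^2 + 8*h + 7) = h^5 + 8*h^4 + 4*h^3 - 26*h^2 - 37*h - 14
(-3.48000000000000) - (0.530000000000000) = -4.01000000000000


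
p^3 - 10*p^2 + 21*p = p*(p - 7)*(p - 3)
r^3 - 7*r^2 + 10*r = r*(r - 5)*(r - 2)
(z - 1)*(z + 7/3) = z^2 + 4*z/3 - 7/3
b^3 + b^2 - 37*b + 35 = (b - 5)*(b - 1)*(b + 7)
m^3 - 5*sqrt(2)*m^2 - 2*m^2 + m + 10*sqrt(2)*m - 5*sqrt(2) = (m - 1)^2*(m - 5*sqrt(2))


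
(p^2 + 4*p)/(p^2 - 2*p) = (p + 4)/(p - 2)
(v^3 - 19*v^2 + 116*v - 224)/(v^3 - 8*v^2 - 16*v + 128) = (v - 7)/(v + 4)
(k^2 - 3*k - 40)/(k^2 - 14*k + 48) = (k + 5)/(k - 6)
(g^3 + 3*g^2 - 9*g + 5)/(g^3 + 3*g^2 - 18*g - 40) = (g^2 - 2*g + 1)/(g^2 - 2*g - 8)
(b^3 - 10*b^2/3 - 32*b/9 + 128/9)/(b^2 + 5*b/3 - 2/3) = (9*b^2 - 48*b + 64)/(3*(3*b - 1))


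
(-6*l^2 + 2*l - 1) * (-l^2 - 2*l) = 6*l^4 + 10*l^3 - 3*l^2 + 2*l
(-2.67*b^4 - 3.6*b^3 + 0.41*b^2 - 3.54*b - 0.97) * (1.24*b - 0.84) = -3.3108*b^5 - 2.2212*b^4 + 3.5324*b^3 - 4.734*b^2 + 1.7708*b + 0.8148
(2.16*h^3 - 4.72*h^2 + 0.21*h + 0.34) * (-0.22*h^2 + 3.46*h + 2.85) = -0.4752*h^5 + 8.512*h^4 - 10.2214*h^3 - 12.8002*h^2 + 1.7749*h + 0.969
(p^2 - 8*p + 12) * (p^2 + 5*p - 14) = p^4 - 3*p^3 - 42*p^2 + 172*p - 168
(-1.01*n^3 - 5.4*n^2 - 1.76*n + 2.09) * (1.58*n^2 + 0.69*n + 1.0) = -1.5958*n^5 - 9.2289*n^4 - 7.5168*n^3 - 3.3122*n^2 - 0.3179*n + 2.09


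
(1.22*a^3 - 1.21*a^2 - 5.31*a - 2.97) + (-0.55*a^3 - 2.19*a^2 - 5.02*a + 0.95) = 0.67*a^3 - 3.4*a^2 - 10.33*a - 2.02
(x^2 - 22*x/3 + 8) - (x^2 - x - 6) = 14 - 19*x/3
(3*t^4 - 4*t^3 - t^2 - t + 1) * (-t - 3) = -3*t^5 - 5*t^4 + 13*t^3 + 4*t^2 + 2*t - 3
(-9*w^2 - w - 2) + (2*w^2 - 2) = -7*w^2 - w - 4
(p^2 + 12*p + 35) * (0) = 0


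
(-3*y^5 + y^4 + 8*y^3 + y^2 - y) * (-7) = 21*y^5 - 7*y^4 - 56*y^3 - 7*y^2 + 7*y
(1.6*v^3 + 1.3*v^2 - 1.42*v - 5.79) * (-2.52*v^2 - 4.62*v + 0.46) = -4.032*v^5 - 10.668*v^4 - 1.6916*v^3 + 21.7492*v^2 + 26.0966*v - 2.6634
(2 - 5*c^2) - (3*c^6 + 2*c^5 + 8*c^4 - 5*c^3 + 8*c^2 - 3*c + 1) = -3*c^6 - 2*c^5 - 8*c^4 + 5*c^3 - 13*c^2 + 3*c + 1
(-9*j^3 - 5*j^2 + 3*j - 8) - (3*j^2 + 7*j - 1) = -9*j^3 - 8*j^2 - 4*j - 7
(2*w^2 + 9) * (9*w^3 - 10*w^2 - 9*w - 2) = 18*w^5 - 20*w^4 + 63*w^3 - 94*w^2 - 81*w - 18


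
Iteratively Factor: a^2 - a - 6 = (a + 2)*(a - 3)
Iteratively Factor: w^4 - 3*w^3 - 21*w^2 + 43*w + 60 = (w + 4)*(w^3 - 7*w^2 + 7*w + 15) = (w - 3)*(w + 4)*(w^2 - 4*w - 5) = (w - 5)*(w - 3)*(w + 4)*(w + 1)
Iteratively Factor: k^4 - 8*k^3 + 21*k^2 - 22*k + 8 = (k - 4)*(k^3 - 4*k^2 + 5*k - 2) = (k - 4)*(k - 1)*(k^2 - 3*k + 2) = (k - 4)*(k - 2)*(k - 1)*(k - 1)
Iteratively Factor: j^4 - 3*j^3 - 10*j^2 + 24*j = (j - 4)*(j^3 + j^2 - 6*j) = (j - 4)*(j + 3)*(j^2 - 2*j) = (j - 4)*(j - 2)*(j + 3)*(j)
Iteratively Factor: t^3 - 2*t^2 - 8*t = (t - 4)*(t^2 + 2*t) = (t - 4)*(t + 2)*(t)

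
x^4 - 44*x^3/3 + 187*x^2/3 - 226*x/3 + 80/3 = (x - 8)*(x - 5)*(x - 1)*(x - 2/3)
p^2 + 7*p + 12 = (p + 3)*(p + 4)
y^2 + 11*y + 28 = (y + 4)*(y + 7)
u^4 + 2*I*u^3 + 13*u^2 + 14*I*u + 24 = (u - 3*I)*(u - I)*(u + 2*I)*(u + 4*I)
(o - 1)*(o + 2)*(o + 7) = o^3 + 8*o^2 + 5*o - 14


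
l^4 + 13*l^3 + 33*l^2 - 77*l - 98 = (l - 2)*(l + 1)*(l + 7)^2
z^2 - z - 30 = (z - 6)*(z + 5)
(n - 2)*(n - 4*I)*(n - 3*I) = n^3 - 2*n^2 - 7*I*n^2 - 12*n + 14*I*n + 24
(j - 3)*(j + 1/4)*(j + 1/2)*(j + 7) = j^4 + 19*j^3/4 - 143*j^2/8 - 61*j/4 - 21/8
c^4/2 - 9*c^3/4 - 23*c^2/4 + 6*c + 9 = (c/2 + 1)*(c - 6)*(c - 3/2)*(c + 1)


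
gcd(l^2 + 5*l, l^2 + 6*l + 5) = l + 5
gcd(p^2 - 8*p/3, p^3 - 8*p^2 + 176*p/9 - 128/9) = p - 8/3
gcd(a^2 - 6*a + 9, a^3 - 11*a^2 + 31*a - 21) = a - 3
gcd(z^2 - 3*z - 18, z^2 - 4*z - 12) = z - 6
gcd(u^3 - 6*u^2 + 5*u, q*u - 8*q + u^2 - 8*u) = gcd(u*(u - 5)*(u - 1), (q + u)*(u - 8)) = 1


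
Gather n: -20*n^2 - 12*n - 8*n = -20*n^2 - 20*n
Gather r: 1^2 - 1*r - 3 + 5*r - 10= 4*r - 12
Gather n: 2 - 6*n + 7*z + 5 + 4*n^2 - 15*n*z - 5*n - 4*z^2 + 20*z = 4*n^2 + n*(-15*z - 11) - 4*z^2 + 27*z + 7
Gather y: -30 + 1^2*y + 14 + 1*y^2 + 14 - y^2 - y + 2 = 0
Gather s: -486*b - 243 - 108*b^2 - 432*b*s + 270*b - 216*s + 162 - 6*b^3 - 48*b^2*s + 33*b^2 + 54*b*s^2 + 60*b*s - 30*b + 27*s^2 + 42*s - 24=-6*b^3 - 75*b^2 - 246*b + s^2*(54*b + 27) + s*(-48*b^2 - 372*b - 174) - 105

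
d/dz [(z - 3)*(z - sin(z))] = z + (3 - z)*(cos(z) - 1) - sin(z)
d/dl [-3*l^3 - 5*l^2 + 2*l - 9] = -9*l^2 - 10*l + 2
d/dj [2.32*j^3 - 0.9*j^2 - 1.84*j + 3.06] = 6.96*j^2 - 1.8*j - 1.84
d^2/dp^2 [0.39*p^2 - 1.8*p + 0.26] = 0.780000000000000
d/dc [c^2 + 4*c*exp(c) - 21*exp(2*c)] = 4*c*exp(c) + 2*c - 42*exp(2*c) + 4*exp(c)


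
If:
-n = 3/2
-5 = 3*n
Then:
No Solution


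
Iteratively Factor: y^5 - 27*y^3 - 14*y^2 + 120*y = (y - 2)*(y^4 + 2*y^3 - 23*y^2 - 60*y) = (y - 5)*(y - 2)*(y^3 + 7*y^2 + 12*y) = y*(y - 5)*(y - 2)*(y^2 + 7*y + 12) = y*(y - 5)*(y - 2)*(y + 3)*(y + 4)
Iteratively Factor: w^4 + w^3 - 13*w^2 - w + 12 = (w - 3)*(w^3 + 4*w^2 - w - 4) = (w - 3)*(w + 1)*(w^2 + 3*w - 4) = (w - 3)*(w - 1)*(w + 1)*(w + 4)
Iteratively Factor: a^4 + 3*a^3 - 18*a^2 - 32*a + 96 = (a - 3)*(a^3 + 6*a^2 - 32) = (a - 3)*(a + 4)*(a^2 + 2*a - 8) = (a - 3)*(a - 2)*(a + 4)*(a + 4)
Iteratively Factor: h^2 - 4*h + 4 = (h - 2)*(h - 2)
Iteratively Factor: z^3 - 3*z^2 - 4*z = (z)*(z^2 - 3*z - 4) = z*(z + 1)*(z - 4)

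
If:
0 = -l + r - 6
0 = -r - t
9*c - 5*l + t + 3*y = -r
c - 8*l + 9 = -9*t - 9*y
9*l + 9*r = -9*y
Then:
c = -459/304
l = -873/304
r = 951/304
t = -951/304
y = -39/152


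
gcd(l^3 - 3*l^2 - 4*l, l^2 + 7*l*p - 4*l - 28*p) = l - 4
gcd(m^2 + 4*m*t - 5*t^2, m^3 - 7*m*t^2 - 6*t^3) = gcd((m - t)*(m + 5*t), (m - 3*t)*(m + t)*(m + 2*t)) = 1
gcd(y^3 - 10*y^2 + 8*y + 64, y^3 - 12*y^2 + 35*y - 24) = y - 8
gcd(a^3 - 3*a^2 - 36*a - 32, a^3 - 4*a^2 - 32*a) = a^2 - 4*a - 32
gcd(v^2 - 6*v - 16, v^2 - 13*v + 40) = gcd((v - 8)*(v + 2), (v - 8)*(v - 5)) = v - 8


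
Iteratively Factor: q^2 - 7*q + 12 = (q - 4)*(q - 3)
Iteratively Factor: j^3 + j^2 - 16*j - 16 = (j + 4)*(j^2 - 3*j - 4) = (j - 4)*(j + 4)*(j + 1)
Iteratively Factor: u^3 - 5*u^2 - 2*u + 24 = (u + 2)*(u^2 - 7*u + 12) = (u - 3)*(u + 2)*(u - 4)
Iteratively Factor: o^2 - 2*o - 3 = (o - 3)*(o + 1)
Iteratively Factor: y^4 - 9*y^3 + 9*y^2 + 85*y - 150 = (y + 3)*(y^3 - 12*y^2 + 45*y - 50) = (y - 5)*(y + 3)*(y^2 - 7*y + 10) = (y - 5)*(y - 2)*(y + 3)*(y - 5)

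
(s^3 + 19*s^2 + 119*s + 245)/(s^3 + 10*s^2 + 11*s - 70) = (s + 7)/(s - 2)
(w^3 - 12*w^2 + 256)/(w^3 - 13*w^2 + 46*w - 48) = (w^2 - 4*w - 32)/(w^2 - 5*w + 6)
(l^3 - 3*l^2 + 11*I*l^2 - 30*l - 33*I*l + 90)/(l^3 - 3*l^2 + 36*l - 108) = (l + 5*I)/(l - 6*I)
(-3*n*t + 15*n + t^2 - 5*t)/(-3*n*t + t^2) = (t - 5)/t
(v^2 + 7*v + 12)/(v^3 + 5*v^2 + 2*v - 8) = (v + 3)/(v^2 + v - 2)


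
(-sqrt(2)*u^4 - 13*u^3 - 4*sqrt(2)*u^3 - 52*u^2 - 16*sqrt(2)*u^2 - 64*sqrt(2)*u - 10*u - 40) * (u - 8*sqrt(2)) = -sqrt(2)*u^5 - 4*sqrt(2)*u^4 + 3*u^4 + 12*u^3 + 88*sqrt(2)*u^3 + 246*u^2 + 352*sqrt(2)*u^2 + 80*sqrt(2)*u + 984*u + 320*sqrt(2)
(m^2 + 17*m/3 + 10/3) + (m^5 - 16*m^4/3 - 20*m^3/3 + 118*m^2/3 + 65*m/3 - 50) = m^5 - 16*m^4/3 - 20*m^3/3 + 121*m^2/3 + 82*m/3 - 140/3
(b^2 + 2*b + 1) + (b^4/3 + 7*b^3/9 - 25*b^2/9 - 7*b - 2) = b^4/3 + 7*b^3/9 - 16*b^2/9 - 5*b - 1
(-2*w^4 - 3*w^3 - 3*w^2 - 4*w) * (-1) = 2*w^4 + 3*w^3 + 3*w^2 + 4*w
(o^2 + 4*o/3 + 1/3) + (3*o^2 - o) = 4*o^2 + o/3 + 1/3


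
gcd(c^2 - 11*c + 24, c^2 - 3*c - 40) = c - 8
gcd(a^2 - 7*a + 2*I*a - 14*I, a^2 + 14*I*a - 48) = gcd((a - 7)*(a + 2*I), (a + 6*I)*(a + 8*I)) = 1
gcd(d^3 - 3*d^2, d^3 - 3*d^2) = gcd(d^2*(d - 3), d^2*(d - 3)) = d^3 - 3*d^2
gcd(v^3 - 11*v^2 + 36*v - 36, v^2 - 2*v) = v - 2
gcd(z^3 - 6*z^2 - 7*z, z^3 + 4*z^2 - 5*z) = z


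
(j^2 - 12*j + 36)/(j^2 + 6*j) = (j^2 - 12*j + 36)/(j*(j + 6))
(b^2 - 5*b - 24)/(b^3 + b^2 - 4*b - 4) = (b^2 - 5*b - 24)/(b^3 + b^2 - 4*b - 4)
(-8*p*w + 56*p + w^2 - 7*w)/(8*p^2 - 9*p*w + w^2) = (7 - w)/(p - w)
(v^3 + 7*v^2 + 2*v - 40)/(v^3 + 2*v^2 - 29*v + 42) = (v^2 + 9*v + 20)/(v^2 + 4*v - 21)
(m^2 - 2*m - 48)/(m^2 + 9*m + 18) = (m - 8)/(m + 3)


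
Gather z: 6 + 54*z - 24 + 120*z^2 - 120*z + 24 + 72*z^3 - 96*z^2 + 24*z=72*z^3 + 24*z^2 - 42*z + 6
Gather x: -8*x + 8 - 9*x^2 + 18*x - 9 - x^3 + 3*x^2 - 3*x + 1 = -x^3 - 6*x^2 + 7*x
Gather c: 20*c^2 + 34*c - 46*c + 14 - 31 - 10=20*c^2 - 12*c - 27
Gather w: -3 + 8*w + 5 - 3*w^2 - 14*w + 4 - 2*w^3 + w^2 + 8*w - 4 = -2*w^3 - 2*w^2 + 2*w + 2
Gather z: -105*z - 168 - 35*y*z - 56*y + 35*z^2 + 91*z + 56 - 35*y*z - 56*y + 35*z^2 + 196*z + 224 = -112*y + 70*z^2 + z*(182 - 70*y) + 112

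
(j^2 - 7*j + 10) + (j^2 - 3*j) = 2*j^2 - 10*j + 10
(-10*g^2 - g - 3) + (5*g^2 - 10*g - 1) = -5*g^2 - 11*g - 4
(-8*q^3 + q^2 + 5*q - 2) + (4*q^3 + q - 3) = -4*q^3 + q^2 + 6*q - 5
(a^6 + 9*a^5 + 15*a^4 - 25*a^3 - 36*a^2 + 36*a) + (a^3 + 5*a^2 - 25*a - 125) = a^6 + 9*a^5 + 15*a^4 - 24*a^3 - 31*a^2 + 11*a - 125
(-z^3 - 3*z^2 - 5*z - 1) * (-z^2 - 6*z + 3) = z^5 + 9*z^4 + 20*z^3 + 22*z^2 - 9*z - 3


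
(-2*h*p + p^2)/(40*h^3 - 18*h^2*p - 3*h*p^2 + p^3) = p/(-20*h^2 - h*p + p^2)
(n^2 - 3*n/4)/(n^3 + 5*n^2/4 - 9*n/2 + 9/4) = n/(n^2 + 2*n - 3)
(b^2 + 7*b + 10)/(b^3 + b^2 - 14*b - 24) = (b + 5)/(b^2 - b - 12)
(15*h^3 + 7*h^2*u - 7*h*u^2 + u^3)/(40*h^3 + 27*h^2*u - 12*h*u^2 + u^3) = (-3*h + u)/(-8*h + u)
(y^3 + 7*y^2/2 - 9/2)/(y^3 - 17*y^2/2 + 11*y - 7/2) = (2*y^2 + 9*y + 9)/(2*y^2 - 15*y + 7)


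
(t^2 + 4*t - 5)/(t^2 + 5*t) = (t - 1)/t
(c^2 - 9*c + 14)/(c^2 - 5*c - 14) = (c - 2)/(c + 2)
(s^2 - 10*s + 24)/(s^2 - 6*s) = (s - 4)/s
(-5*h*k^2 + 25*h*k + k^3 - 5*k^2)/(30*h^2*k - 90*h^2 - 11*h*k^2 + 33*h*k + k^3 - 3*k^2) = k*(5 - k)/(6*h*k - 18*h - k^2 + 3*k)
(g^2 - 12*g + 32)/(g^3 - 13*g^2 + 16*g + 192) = (g - 4)/(g^2 - 5*g - 24)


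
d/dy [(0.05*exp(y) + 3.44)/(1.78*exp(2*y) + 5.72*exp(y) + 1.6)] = (-(0.05*exp(y) + 3.44)*(3.56*exp(y) + 5.72) + 0.089*exp(2*y) + 0.286*exp(y) + 0.08)*exp(y)/(1.78*exp(2*y) + 5.72*exp(y) + 1.6)^2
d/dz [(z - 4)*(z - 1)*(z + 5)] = 3*z^2 - 21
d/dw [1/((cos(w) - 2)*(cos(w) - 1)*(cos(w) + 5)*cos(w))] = (-23*cos(w) + 3*cos(2*w) + cos(3*w) + 13)*sin(w)/((cos(w) - 2)^2*(cos(w) - 1)^2*(cos(w) + 5)^2*cos(w)^2)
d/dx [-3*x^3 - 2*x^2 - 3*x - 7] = -9*x^2 - 4*x - 3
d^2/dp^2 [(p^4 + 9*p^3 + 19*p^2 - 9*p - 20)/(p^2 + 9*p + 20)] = 2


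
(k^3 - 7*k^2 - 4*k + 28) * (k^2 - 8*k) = k^5 - 15*k^4 + 52*k^3 + 60*k^2 - 224*k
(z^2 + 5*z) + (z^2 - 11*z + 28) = 2*z^2 - 6*z + 28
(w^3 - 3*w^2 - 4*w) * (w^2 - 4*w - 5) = w^5 - 7*w^4 + 3*w^3 + 31*w^2 + 20*w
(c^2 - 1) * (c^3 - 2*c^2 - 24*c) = c^5 - 2*c^4 - 25*c^3 + 2*c^2 + 24*c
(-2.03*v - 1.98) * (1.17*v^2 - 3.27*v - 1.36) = -2.3751*v^3 + 4.3215*v^2 + 9.2354*v + 2.6928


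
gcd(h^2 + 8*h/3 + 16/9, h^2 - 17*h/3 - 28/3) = h + 4/3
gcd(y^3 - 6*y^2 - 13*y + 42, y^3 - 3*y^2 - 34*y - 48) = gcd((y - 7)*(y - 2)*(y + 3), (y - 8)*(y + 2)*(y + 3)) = y + 3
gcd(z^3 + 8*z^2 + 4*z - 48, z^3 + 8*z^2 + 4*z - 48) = z^3 + 8*z^2 + 4*z - 48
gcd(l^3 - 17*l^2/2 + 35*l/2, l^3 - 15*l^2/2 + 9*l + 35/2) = l^2 - 17*l/2 + 35/2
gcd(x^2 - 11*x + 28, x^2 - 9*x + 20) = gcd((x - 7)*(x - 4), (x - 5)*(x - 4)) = x - 4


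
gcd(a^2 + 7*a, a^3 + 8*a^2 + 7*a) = a^2 + 7*a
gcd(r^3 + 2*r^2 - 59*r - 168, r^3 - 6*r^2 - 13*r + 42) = r + 3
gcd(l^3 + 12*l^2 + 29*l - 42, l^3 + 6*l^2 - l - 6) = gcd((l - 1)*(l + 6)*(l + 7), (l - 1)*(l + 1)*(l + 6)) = l^2 + 5*l - 6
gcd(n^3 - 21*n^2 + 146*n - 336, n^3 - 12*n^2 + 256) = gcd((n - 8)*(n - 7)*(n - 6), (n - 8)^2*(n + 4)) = n - 8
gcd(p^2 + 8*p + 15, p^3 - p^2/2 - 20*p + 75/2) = p + 5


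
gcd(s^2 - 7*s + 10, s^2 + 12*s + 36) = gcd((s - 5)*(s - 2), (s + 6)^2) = 1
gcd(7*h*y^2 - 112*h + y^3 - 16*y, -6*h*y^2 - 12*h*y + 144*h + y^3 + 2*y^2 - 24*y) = y - 4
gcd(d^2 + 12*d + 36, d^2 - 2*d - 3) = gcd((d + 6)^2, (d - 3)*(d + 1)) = 1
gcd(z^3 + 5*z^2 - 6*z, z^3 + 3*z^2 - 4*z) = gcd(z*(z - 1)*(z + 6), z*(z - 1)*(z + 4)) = z^2 - z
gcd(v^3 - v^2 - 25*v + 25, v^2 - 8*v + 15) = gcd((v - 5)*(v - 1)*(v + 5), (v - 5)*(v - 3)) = v - 5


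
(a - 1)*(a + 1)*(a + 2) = a^3 + 2*a^2 - a - 2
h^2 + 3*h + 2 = (h + 1)*(h + 2)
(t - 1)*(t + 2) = t^2 + t - 2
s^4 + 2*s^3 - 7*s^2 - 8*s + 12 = (s - 2)*(s - 1)*(s + 2)*(s + 3)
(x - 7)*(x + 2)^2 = x^3 - 3*x^2 - 24*x - 28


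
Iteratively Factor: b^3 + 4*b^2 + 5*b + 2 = (b + 1)*(b^2 + 3*b + 2) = (b + 1)*(b + 2)*(b + 1)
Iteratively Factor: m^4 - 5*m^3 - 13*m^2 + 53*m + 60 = (m + 1)*(m^3 - 6*m^2 - 7*m + 60) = (m + 1)*(m + 3)*(m^2 - 9*m + 20) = (m - 5)*(m + 1)*(m + 3)*(m - 4)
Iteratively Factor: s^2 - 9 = (s + 3)*(s - 3)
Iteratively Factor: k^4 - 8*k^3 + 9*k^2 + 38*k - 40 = (k + 2)*(k^3 - 10*k^2 + 29*k - 20) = (k - 1)*(k + 2)*(k^2 - 9*k + 20) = (k - 4)*(k - 1)*(k + 2)*(k - 5)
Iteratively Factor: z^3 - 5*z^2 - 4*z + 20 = (z + 2)*(z^2 - 7*z + 10) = (z - 5)*(z + 2)*(z - 2)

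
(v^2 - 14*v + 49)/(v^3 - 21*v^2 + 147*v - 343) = 1/(v - 7)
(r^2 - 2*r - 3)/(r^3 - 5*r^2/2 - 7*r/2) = 2*(r - 3)/(r*(2*r - 7))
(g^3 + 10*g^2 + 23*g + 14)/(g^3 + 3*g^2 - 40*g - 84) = (g + 1)/(g - 6)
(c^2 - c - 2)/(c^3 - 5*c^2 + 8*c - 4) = (c + 1)/(c^2 - 3*c + 2)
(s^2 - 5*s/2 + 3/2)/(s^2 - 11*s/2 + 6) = (s - 1)/(s - 4)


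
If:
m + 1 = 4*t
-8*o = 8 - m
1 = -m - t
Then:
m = -1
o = -9/8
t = 0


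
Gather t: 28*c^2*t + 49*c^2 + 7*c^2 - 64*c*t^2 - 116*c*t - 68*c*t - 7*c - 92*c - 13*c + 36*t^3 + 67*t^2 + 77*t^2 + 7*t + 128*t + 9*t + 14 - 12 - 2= 56*c^2 - 112*c + 36*t^3 + t^2*(144 - 64*c) + t*(28*c^2 - 184*c + 144)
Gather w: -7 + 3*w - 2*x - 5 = 3*w - 2*x - 12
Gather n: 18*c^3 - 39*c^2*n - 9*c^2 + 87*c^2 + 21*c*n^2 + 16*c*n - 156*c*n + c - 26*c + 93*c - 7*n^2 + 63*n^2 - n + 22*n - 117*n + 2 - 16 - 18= 18*c^3 + 78*c^2 + 68*c + n^2*(21*c + 56) + n*(-39*c^2 - 140*c - 96) - 32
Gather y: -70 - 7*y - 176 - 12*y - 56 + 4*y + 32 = -15*y - 270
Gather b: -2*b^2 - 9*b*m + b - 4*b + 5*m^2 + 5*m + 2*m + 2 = -2*b^2 + b*(-9*m - 3) + 5*m^2 + 7*m + 2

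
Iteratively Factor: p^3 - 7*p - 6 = (p - 3)*(p^2 + 3*p + 2) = (p - 3)*(p + 1)*(p + 2)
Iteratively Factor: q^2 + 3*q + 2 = (q + 2)*(q + 1)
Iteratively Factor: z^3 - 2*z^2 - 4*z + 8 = (z + 2)*(z^2 - 4*z + 4) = (z - 2)*(z + 2)*(z - 2)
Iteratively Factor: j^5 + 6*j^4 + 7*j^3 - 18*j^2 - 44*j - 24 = (j + 1)*(j^4 + 5*j^3 + 2*j^2 - 20*j - 24) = (j + 1)*(j + 3)*(j^3 + 2*j^2 - 4*j - 8) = (j + 1)*(j + 2)*(j + 3)*(j^2 - 4) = (j + 1)*(j + 2)^2*(j + 3)*(j - 2)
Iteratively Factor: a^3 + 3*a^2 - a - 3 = (a - 1)*(a^2 + 4*a + 3) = (a - 1)*(a + 3)*(a + 1)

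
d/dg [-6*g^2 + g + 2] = 1 - 12*g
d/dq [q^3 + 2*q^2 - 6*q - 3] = 3*q^2 + 4*q - 6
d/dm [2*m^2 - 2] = 4*m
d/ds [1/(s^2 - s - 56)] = (1 - 2*s)/(-s^2 + s + 56)^2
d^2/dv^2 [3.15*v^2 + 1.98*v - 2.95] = 6.30000000000000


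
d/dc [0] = 0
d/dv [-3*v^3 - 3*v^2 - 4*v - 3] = -9*v^2 - 6*v - 4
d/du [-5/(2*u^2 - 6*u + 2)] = 5*(2*u - 3)/(2*(u^2 - 3*u + 1)^2)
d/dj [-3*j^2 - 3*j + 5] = -6*j - 3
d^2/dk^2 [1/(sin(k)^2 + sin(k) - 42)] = (-4*sin(k)^4 - 3*sin(k)^3 - 163*sin(k)^2 - 36*sin(k) + 86)/(sin(k)^2 + sin(k) - 42)^3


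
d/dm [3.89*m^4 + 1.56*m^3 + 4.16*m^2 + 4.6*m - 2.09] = 15.56*m^3 + 4.68*m^2 + 8.32*m + 4.6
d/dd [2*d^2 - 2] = 4*d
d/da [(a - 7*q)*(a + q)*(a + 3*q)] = 3*a^2 - 6*a*q - 25*q^2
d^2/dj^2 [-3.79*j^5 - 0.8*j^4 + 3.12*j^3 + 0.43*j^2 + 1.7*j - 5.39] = -75.8*j^3 - 9.6*j^2 + 18.72*j + 0.86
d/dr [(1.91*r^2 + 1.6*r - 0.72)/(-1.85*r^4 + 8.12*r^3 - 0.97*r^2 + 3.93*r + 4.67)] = (7.067*r^5 - 6.6292*r^4 - 31.312*r^3 + 26.5975*r^2 + 16.4426*r + 10.3016)/(3.4225*r^8 - 30.044*r^7 + 69.5234*r^6 - 30.2938*r^5 + 47.4851*r^4 + 68.2166*r^3 + 6.3851*r^2 + 36.7062*r + 21.8089)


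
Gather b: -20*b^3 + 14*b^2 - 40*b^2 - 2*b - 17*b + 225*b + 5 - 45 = -20*b^3 - 26*b^2 + 206*b - 40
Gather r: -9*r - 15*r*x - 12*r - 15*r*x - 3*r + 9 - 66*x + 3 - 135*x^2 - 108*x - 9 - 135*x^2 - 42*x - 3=r*(-30*x - 24) - 270*x^2 - 216*x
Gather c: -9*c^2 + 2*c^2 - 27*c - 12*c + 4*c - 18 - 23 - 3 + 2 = -7*c^2 - 35*c - 42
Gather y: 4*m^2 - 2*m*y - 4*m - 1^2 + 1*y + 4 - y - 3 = 4*m^2 - 2*m*y - 4*m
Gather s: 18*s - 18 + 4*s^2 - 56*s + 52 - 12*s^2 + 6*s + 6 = -8*s^2 - 32*s + 40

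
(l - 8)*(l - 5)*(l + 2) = l^3 - 11*l^2 + 14*l + 80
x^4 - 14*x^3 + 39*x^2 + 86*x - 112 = (x - 8)*(x - 7)*(x - 1)*(x + 2)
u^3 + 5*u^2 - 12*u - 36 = (u - 3)*(u + 2)*(u + 6)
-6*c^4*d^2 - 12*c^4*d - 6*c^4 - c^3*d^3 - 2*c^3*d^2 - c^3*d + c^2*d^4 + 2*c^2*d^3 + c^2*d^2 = (-3*c + d)*(2*c + d)*(c*d + c)^2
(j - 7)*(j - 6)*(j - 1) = j^3 - 14*j^2 + 55*j - 42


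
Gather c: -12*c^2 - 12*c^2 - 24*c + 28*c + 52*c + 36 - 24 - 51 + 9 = -24*c^2 + 56*c - 30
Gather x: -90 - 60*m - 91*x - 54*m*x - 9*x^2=-60*m - 9*x^2 + x*(-54*m - 91) - 90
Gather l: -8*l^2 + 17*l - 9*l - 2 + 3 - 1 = -8*l^2 + 8*l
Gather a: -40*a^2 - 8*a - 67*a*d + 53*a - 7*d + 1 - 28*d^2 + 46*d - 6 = -40*a^2 + a*(45 - 67*d) - 28*d^2 + 39*d - 5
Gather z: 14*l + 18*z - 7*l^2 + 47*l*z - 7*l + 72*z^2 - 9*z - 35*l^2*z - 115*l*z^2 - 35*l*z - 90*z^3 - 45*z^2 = -7*l^2 + 7*l - 90*z^3 + z^2*(27 - 115*l) + z*(-35*l^2 + 12*l + 9)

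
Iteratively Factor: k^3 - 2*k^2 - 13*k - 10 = (k + 2)*(k^2 - 4*k - 5) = (k + 1)*(k + 2)*(k - 5)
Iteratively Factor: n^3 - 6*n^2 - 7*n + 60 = (n - 4)*(n^2 - 2*n - 15) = (n - 5)*(n - 4)*(n + 3)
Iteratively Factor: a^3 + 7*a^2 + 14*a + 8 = (a + 1)*(a^2 + 6*a + 8) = (a + 1)*(a + 4)*(a + 2)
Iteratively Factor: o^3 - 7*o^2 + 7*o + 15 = (o - 3)*(o^2 - 4*o - 5) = (o - 5)*(o - 3)*(o + 1)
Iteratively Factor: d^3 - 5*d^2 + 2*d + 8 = (d - 2)*(d^2 - 3*d - 4) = (d - 2)*(d + 1)*(d - 4)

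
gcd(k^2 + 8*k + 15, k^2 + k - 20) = k + 5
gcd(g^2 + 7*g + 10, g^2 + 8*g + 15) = g + 5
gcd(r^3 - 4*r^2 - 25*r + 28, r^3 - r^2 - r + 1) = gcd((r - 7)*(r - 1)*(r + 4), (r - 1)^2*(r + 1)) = r - 1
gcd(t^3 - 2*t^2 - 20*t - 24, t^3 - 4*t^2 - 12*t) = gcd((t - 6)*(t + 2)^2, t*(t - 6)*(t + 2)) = t^2 - 4*t - 12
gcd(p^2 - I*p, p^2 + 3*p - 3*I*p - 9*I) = 1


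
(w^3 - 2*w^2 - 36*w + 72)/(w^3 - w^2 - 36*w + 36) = (w - 2)/(w - 1)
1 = 1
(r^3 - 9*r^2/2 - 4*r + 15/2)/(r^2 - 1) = (2*r^2 - 7*r - 15)/(2*(r + 1))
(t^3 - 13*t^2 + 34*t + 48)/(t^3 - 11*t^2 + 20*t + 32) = (t - 6)/(t - 4)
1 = 1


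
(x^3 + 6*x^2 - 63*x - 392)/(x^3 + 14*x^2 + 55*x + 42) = (x^2 - x - 56)/(x^2 + 7*x + 6)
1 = 1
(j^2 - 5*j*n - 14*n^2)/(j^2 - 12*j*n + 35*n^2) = (j + 2*n)/(j - 5*n)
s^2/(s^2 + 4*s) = s/(s + 4)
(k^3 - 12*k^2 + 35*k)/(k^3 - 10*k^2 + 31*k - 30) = k*(k - 7)/(k^2 - 5*k + 6)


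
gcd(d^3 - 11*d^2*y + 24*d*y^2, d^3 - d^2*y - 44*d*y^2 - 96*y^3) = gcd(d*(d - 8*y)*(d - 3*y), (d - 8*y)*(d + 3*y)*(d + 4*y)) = -d + 8*y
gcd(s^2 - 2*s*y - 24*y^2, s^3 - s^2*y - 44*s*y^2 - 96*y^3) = s + 4*y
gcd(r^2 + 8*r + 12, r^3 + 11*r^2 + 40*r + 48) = 1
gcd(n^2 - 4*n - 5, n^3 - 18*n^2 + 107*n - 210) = n - 5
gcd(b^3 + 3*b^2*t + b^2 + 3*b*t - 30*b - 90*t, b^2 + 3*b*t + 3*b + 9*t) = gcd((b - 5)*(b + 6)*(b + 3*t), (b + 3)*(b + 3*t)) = b + 3*t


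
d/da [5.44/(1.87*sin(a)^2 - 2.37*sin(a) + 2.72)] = (12.8928 - 20.3456*sin(a))*cos(a)/(1.87*sin(a)^2 - 2.37*sin(a) + 2.72)^2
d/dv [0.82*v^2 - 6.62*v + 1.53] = 1.64*v - 6.62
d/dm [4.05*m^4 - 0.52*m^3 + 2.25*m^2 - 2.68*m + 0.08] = 16.2*m^3 - 1.56*m^2 + 4.5*m - 2.68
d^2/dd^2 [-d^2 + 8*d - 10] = -2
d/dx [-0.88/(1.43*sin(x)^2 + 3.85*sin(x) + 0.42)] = (2.5168*sin(x) + 3.388)*cos(x)/(1.43*sin(x)^2 + 3.85*sin(x) + 0.42)^2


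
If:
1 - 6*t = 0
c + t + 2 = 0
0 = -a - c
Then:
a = 13/6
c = -13/6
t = 1/6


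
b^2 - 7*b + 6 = (b - 6)*(b - 1)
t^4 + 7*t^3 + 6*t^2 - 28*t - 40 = (t - 2)*(t + 2)^2*(t + 5)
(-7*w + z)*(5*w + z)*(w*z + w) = -35*w^3*z - 35*w^3 - 2*w^2*z^2 - 2*w^2*z + w*z^3 + w*z^2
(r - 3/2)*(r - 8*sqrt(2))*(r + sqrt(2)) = r^3 - 7*sqrt(2)*r^2 - 3*r^2/2 - 16*r + 21*sqrt(2)*r/2 + 24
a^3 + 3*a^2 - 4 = (a - 1)*(a + 2)^2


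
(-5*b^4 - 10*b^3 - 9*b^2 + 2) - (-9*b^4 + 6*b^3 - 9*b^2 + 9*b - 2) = 4*b^4 - 16*b^3 - 9*b + 4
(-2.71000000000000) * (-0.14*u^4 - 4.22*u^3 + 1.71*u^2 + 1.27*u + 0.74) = 0.3794*u^4 + 11.4362*u^3 - 4.6341*u^2 - 3.4417*u - 2.0054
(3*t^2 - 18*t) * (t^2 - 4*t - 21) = 3*t^4 - 30*t^3 + 9*t^2 + 378*t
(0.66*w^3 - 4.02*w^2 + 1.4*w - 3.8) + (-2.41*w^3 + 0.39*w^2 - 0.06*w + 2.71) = -1.75*w^3 - 3.63*w^2 + 1.34*w - 1.09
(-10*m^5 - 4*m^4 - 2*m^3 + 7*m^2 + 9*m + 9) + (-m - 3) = -10*m^5 - 4*m^4 - 2*m^3 + 7*m^2 + 8*m + 6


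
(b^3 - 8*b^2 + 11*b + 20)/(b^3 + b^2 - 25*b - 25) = (b - 4)/(b + 5)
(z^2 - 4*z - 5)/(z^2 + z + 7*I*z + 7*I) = (z - 5)/(z + 7*I)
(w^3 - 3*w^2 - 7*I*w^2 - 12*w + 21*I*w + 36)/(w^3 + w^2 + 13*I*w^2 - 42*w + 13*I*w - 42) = (w^3 + w^2*(-3 - 7*I) + w*(-12 + 21*I) + 36)/(w^3 + w^2*(1 + 13*I) + w*(-42 + 13*I) - 42)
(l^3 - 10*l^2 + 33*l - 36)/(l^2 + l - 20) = (l^2 - 6*l + 9)/(l + 5)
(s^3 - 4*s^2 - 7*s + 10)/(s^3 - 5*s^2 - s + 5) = (s + 2)/(s + 1)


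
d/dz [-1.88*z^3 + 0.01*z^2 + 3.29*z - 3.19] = -5.64*z^2 + 0.02*z + 3.29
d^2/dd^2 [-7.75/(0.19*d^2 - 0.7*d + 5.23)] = (0.55955*d^2 - 2.0615*d - 7.75*(0.38*d - 0.7)*(0.76*d - 1.4) + 15.40235)/(0.19*d^2 - 0.7*d + 5.23)^3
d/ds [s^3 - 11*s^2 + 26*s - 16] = 3*s^2 - 22*s + 26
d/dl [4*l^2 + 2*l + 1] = 8*l + 2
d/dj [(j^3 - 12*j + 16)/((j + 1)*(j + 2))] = (j^4 + 6*j^3 + 18*j^2 - 32*j - 72)/(j^4 + 6*j^3 + 13*j^2 + 12*j + 4)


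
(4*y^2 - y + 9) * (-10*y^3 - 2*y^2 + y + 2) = -40*y^5 + 2*y^4 - 84*y^3 - 11*y^2 + 7*y + 18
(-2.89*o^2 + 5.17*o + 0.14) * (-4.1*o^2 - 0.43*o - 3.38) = 11.849*o^4 - 19.9543*o^3 + 6.9711*o^2 - 17.5348*o - 0.4732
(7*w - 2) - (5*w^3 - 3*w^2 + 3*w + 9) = -5*w^3 + 3*w^2 + 4*w - 11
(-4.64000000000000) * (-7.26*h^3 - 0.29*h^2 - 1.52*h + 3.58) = 33.6864*h^3 + 1.3456*h^2 + 7.0528*h - 16.6112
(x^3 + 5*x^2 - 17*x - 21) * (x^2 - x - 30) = x^5 + 4*x^4 - 52*x^3 - 154*x^2 + 531*x + 630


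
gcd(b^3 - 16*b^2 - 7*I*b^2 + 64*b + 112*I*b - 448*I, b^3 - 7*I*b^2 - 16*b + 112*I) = b - 7*I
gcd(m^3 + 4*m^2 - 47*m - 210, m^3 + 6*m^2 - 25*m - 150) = m^2 + 11*m + 30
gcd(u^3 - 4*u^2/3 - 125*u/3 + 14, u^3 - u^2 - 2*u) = 1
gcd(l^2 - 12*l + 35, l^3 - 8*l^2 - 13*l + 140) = l^2 - 12*l + 35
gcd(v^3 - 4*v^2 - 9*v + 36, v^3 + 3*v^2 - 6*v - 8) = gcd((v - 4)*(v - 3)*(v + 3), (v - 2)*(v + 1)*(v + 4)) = 1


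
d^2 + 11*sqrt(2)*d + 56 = (d + 4*sqrt(2))*(d + 7*sqrt(2))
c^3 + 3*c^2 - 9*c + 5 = (c - 1)^2*(c + 5)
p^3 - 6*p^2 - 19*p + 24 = (p - 8)*(p - 1)*(p + 3)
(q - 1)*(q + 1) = q^2 - 1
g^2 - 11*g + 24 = (g - 8)*(g - 3)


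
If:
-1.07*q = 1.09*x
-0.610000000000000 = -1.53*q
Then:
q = 0.40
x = -0.39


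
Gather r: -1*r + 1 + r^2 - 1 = r^2 - r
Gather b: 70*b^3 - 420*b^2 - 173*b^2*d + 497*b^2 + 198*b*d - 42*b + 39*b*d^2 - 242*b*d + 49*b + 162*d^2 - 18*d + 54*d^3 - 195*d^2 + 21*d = 70*b^3 + b^2*(77 - 173*d) + b*(39*d^2 - 44*d + 7) + 54*d^3 - 33*d^2 + 3*d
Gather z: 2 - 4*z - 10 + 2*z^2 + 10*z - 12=2*z^2 + 6*z - 20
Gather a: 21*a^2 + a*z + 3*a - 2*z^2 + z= 21*a^2 + a*(z + 3) - 2*z^2 + z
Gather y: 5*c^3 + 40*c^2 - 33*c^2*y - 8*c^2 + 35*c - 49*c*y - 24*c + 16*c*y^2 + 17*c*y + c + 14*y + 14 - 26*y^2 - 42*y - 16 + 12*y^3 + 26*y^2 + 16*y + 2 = 5*c^3 + 32*c^2 + 16*c*y^2 + 12*c + 12*y^3 + y*(-33*c^2 - 32*c - 12)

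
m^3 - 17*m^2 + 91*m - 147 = (m - 7)^2*(m - 3)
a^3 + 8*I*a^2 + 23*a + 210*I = (a - 5*I)*(a + 6*I)*(a + 7*I)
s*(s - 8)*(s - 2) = s^3 - 10*s^2 + 16*s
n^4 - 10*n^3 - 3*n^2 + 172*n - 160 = (n - 8)*(n - 5)*(n - 1)*(n + 4)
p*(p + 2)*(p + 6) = p^3 + 8*p^2 + 12*p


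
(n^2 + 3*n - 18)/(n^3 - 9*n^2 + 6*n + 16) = (n^2 + 3*n - 18)/(n^3 - 9*n^2 + 6*n + 16)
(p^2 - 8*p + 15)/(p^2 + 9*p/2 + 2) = 2*(p^2 - 8*p + 15)/(2*p^2 + 9*p + 4)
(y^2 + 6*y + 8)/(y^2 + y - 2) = (y + 4)/(y - 1)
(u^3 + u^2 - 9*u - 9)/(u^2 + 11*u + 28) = (u^3 + u^2 - 9*u - 9)/(u^2 + 11*u + 28)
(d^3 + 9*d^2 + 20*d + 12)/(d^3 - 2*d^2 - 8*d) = (d^2 + 7*d + 6)/(d*(d - 4))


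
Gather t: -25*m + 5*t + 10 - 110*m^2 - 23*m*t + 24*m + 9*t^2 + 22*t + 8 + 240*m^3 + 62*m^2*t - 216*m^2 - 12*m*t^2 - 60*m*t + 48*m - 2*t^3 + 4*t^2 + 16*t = 240*m^3 - 326*m^2 + 47*m - 2*t^3 + t^2*(13 - 12*m) + t*(62*m^2 - 83*m + 43) + 18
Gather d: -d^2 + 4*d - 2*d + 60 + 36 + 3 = -d^2 + 2*d + 99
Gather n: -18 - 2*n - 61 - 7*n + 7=-9*n - 72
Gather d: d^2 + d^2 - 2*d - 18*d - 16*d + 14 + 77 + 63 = 2*d^2 - 36*d + 154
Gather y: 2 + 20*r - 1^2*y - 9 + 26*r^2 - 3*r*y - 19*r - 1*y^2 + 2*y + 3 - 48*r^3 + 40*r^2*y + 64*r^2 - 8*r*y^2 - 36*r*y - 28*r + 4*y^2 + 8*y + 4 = -48*r^3 + 90*r^2 - 27*r + y^2*(3 - 8*r) + y*(40*r^2 - 39*r + 9)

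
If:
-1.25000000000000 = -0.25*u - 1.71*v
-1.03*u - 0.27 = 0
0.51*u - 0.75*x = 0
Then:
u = -0.26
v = 0.77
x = -0.18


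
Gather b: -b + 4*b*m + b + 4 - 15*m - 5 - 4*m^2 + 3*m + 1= 4*b*m - 4*m^2 - 12*m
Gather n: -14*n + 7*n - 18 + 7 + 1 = -7*n - 10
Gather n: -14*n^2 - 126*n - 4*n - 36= -14*n^2 - 130*n - 36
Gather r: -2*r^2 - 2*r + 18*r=-2*r^2 + 16*r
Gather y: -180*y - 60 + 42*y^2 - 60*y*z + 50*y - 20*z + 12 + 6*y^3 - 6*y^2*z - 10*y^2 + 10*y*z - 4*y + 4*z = 6*y^3 + y^2*(32 - 6*z) + y*(-50*z - 134) - 16*z - 48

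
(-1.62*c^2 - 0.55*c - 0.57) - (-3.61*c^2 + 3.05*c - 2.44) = 1.99*c^2 - 3.6*c + 1.87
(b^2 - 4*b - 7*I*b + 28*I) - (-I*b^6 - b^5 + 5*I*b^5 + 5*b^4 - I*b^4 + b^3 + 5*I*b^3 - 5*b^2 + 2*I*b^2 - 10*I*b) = I*b^6 + b^5 - 5*I*b^5 - 5*b^4 + I*b^4 - b^3 - 5*I*b^3 + 6*b^2 - 2*I*b^2 - 4*b + 3*I*b + 28*I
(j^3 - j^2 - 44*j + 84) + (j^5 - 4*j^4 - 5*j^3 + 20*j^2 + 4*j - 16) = j^5 - 4*j^4 - 4*j^3 + 19*j^2 - 40*j + 68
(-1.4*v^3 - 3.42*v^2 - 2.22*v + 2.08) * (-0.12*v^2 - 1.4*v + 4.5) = 0.168*v^5 + 2.3704*v^4 - 1.2456*v^3 - 12.5316*v^2 - 12.902*v + 9.36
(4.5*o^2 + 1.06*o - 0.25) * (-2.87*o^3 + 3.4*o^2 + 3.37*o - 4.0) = -12.915*o^5 + 12.2578*o^4 + 19.4865*o^3 - 15.2778*o^2 - 5.0825*o + 1.0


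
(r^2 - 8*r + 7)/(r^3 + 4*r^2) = (r^2 - 8*r + 7)/(r^2*(r + 4))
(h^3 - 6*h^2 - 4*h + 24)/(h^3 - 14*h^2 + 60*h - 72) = (h + 2)/(h - 6)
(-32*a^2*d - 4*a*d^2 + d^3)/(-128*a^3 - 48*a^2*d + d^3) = d/(4*a + d)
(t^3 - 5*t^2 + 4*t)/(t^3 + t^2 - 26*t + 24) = t/(t + 6)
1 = 1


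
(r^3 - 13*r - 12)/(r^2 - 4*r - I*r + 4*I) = (r^2 + 4*r + 3)/(r - I)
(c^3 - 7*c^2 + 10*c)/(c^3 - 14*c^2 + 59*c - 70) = c/(c - 7)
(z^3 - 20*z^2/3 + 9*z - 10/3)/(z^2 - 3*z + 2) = (3*z^2 - 17*z + 10)/(3*(z - 2))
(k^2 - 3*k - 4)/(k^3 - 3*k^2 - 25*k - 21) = (k - 4)/(k^2 - 4*k - 21)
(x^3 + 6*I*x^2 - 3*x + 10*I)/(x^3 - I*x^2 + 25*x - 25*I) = (x + 2*I)/(x - 5*I)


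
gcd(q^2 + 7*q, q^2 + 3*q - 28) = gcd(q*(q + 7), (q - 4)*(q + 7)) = q + 7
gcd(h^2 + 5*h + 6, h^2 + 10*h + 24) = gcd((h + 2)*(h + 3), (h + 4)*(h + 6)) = 1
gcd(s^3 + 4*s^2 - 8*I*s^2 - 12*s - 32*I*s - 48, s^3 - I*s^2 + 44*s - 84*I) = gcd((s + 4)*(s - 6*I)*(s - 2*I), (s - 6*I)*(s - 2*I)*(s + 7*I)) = s^2 - 8*I*s - 12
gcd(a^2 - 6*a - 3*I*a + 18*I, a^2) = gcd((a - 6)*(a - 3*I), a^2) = 1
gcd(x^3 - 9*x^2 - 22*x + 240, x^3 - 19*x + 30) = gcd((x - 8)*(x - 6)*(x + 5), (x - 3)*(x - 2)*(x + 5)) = x + 5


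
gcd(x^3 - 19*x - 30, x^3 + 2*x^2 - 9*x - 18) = x^2 + 5*x + 6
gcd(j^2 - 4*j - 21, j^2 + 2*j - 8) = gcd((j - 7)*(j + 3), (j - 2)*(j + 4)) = 1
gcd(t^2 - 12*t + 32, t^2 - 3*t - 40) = t - 8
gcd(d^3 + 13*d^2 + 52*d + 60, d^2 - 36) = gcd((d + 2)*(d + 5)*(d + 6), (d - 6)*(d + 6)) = d + 6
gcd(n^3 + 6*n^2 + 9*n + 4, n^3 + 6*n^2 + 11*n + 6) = n + 1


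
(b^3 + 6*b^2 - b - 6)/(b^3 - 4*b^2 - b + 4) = (b + 6)/(b - 4)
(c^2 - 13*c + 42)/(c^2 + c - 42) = (c - 7)/(c + 7)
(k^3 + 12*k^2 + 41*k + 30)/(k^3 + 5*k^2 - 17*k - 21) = (k^2 + 11*k + 30)/(k^2 + 4*k - 21)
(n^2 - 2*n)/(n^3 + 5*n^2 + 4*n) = (n - 2)/(n^2 + 5*n + 4)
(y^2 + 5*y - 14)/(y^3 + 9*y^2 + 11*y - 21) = (y - 2)/(y^2 + 2*y - 3)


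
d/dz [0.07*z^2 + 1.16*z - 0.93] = 0.14*z + 1.16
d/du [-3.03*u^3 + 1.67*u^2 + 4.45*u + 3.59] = -9.09*u^2 + 3.34*u + 4.45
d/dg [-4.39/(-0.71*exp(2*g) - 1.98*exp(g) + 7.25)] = (-6.2338*exp(g) - 8.6922)*exp(g)/(0.71*exp(2*g) + 1.98*exp(g) - 7.25)^2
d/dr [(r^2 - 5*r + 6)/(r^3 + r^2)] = (-r^3 + 10*r^2 - 13*r - 12)/(r^3*(r^2 + 2*r + 1))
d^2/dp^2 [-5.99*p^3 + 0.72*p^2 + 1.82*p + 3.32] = 1.44 - 35.94*p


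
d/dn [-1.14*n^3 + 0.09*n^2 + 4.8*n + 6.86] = -3.42*n^2 + 0.18*n + 4.8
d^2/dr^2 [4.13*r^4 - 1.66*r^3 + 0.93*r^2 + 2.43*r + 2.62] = 49.56*r^2 - 9.96*r + 1.86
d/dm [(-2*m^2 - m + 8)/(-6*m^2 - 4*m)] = (m^2 + 48*m + 16)/(2*m^2*(9*m^2 + 12*m + 4))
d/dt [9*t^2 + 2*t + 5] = 18*t + 2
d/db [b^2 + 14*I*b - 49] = 2*b + 14*I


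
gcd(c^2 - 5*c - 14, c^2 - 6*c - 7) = c - 7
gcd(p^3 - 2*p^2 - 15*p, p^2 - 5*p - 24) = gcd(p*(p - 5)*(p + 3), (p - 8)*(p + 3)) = p + 3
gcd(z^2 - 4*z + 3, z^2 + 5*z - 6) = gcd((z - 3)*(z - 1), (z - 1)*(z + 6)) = z - 1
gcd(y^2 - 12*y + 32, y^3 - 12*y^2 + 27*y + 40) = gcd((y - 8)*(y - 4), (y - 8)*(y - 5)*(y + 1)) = y - 8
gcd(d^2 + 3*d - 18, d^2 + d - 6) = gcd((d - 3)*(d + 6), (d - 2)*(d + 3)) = 1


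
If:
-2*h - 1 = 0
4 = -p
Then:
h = -1/2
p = -4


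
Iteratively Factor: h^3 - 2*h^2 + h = (h)*(h^2 - 2*h + 1) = h*(h - 1)*(h - 1)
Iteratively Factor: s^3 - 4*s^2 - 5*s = (s + 1)*(s^2 - 5*s) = s*(s + 1)*(s - 5)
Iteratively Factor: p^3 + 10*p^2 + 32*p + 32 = (p + 2)*(p^2 + 8*p + 16) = (p + 2)*(p + 4)*(p + 4)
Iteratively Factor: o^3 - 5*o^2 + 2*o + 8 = (o - 2)*(o^2 - 3*o - 4) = (o - 2)*(o + 1)*(o - 4)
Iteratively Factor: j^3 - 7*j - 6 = (j + 1)*(j^2 - j - 6) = (j - 3)*(j + 1)*(j + 2)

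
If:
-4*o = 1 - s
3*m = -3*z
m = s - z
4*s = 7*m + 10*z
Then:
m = 0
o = -1/4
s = 0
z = 0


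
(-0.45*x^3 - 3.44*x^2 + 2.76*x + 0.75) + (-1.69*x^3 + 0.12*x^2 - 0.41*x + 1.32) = -2.14*x^3 - 3.32*x^2 + 2.35*x + 2.07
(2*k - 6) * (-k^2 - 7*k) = -2*k^3 - 8*k^2 + 42*k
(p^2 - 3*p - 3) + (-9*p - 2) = p^2 - 12*p - 5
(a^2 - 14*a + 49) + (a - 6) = a^2 - 13*a + 43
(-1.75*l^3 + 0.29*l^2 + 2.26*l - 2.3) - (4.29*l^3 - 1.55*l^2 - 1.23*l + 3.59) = -6.04*l^3 + 1.84*l^2 + 3.49*l - 5.89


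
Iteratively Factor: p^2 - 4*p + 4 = (p - 2)*(p - 2)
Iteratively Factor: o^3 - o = (o + 1)*(o^2 - o) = (o - 1)*(o + 1)*(o)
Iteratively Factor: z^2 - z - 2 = (z - 2)*(z + 1)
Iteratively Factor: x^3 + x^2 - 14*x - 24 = (x + 3)*(x^2 - 2*x - 8) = (x + 2)*(x + 3)*(x - 4)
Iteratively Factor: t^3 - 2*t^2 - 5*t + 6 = (t - 1)*(t^2 - t - 6) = (t - 3)*(t - 1)*(t + 2)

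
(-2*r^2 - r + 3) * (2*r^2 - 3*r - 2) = -4*r^4 + 4*r^3 + 13*r^2 - 7*r - 6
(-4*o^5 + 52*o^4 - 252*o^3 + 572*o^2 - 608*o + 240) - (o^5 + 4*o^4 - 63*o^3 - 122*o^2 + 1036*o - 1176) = -5*o^5 + 48*o^4 - 189*o^3 + 694*o^2 - 1644*o + 1416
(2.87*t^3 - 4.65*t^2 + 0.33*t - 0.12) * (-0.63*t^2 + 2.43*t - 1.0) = -1.8081*t^5 + 9.9036*t^4 - 14.3774*t^3 + 5.5275*t^2 - 0.6216*t + 0.12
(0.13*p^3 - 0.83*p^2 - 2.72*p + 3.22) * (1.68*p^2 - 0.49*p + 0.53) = 0.2184*p^5 - 1.4581*p^4 - 4.094*p^3 + 6.3025*p^2 - 3.0194*p + 1.7066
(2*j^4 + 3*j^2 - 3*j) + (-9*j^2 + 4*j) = 2*j^4 - 6*j^2 + j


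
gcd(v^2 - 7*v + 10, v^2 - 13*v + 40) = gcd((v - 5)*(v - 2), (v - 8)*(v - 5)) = v - 5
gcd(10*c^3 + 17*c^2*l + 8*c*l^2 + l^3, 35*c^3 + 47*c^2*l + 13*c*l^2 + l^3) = 5*c^2 + 6*c*l + l^2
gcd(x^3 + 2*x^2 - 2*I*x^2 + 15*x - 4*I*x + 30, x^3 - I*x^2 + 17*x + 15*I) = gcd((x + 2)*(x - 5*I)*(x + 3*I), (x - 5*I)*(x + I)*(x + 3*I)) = x^2 - 2*I*x + 15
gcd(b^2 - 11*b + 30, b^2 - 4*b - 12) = b - 6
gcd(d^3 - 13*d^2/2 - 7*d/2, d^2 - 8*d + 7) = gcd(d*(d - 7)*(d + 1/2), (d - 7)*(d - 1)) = d - 7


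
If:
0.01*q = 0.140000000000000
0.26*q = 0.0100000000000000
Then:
No Solution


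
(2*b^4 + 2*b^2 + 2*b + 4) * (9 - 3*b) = -6*b^5 + 18*b^4 - 6*b^3 + 12*b^2 + 6*b + 36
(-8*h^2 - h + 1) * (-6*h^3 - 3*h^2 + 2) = 48*h^5 + 30*h^4 - 3*h^3 - 19*h^2 - 2*h + 2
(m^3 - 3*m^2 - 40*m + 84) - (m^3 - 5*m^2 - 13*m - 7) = 2*m^2 - 27*m + 91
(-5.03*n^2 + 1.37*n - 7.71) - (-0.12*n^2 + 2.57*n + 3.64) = -4.91*n^2 - 1.2*n - 11.35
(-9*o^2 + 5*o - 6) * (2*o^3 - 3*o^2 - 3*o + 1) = -18*o^5 + 37*o^4 - 6*o^2 + 23*o - 6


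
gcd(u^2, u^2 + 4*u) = u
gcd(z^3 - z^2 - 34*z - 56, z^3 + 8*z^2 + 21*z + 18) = z + 2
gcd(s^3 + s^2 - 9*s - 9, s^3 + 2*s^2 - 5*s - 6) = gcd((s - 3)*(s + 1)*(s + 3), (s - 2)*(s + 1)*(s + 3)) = s^2 + 4*s + 3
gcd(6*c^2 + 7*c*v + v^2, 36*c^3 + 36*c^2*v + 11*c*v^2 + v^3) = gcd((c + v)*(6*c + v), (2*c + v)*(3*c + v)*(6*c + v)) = 6*c + v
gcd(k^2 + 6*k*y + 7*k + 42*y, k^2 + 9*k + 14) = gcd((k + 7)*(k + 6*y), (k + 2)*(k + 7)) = k + 7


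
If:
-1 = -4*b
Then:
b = 1/4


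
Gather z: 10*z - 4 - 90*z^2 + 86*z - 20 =-90*z^2 + 96*z - 24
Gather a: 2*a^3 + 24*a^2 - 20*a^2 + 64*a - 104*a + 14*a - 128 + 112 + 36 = 2*a^3 + 4*a^2 - 26*a + 20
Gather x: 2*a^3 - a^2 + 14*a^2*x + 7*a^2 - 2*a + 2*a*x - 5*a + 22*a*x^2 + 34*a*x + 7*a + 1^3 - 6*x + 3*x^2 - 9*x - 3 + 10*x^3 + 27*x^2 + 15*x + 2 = 2*a^3 + 6*a^2 + 10*x^3 + x^2*(22*a + 30) + x*(14*a^2 + 36*a)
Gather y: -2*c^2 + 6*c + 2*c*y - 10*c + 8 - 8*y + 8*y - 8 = -2*c^2 + 2*c*y - 4*c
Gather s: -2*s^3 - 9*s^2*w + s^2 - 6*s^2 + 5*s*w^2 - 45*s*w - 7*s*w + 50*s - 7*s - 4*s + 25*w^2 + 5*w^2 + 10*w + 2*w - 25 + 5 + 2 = -2*s^3 + s^2*(-9*w - 5) + s*(5*w^2 - 52*w + 39) + 30*w^2 + 12*w - 18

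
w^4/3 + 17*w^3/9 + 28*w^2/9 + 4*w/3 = w*(w/3 + 1)*(w + 2/3)*(w + 2)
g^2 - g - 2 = (g - 2)*(g + 1)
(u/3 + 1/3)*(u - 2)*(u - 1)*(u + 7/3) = u^4/3 + u^3/9 - 17*u^2/9 - u/9 + 14/9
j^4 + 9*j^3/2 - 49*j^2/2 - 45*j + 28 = (j - 4)*(j - 1/2)*(j + 2)*(j + 7)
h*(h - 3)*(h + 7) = h^3 + 4*h^2 - 21*h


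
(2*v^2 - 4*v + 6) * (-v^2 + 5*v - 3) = -2*v^4 + 14*v^3 - 32*v^2 + 42*v - 18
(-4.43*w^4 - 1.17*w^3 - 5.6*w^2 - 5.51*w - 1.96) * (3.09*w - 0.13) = -13.6887*w^5 - 3.0394*w^4 - 17.1519*w^3 - 16.2979*w^2 - 5.3401*w + 0.2548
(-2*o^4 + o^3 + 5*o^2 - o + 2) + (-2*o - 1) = -2*o^4 + o^3 + 5*o^2 - 3*o + 1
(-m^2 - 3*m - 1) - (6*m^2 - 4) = -7*m^2 - 3*m + 3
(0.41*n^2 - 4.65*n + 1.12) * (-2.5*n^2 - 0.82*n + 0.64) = -1.025*n^4 + 11.2888*n^3 + 1.2754*n^2 - 3.8944*n + 0.7168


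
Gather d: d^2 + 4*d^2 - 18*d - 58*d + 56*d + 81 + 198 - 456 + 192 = 5*d^2 - 20*d + 15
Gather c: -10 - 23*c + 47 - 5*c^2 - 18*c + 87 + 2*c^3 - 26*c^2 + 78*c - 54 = 2*c^3 - 31*c^2 + 37*c + 70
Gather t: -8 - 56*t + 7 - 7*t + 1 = -63*t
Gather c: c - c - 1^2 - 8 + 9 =0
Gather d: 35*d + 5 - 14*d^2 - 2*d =-14*d^2 + 33*d + 5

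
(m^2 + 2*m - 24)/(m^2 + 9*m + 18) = (m - 4)/(m + 3)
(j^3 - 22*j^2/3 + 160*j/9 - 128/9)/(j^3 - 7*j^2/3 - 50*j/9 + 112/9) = (3*j - 8)/(3*j + 7)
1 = 1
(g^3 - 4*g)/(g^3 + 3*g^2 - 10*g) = (g + 2)/(g + 5)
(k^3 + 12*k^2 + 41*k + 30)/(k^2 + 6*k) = k + 6 + 5/k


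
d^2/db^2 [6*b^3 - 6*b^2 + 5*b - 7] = 36*b - 12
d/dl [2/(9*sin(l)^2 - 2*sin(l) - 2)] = 4*(1 - 9*sin(l))*cos(l)/(-9*sin(l)^2 + 2*sin(l) + 2)^2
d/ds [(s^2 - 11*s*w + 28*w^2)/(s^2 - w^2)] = w*(11*s^2 - 58*s*w + 11*w^2)/(s^4 - 2*s^2*w^2 + w^4)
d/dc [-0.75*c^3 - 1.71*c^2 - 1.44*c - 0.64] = -2.25*c^2 - 3.42*c - 1.44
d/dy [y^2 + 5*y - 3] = 2*y + 5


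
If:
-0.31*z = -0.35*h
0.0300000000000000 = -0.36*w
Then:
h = 0.885714285714286*z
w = -0.08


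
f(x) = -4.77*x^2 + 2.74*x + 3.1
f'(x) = 2.74 - 9.54*x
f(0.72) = 2.60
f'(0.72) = -4.13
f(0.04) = 3.20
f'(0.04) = 2.36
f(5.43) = -122.66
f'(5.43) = -49.06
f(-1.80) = -17.29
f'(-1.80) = 19.91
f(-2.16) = -25.07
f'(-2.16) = 23.35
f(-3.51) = -65.28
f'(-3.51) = 36.23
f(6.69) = -192.06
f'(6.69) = -61.08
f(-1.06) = -5.16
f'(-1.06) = 12.85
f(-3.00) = -48.05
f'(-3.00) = 31.36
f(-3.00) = -48.05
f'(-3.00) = 31.36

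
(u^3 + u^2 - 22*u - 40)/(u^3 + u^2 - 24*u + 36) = (u^3 + u^2 - 22*u - 40)/(u^3 + u^2 - 24*u + 36)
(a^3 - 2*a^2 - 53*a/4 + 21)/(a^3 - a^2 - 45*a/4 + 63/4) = (a - 4)/(a - 3)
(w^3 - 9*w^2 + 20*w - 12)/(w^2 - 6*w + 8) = (w^2 - 7*w + 6)/(w - 4)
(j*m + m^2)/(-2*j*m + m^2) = (-j - m)/(2*j - m)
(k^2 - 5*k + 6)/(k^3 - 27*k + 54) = (k - 2)/(k^2 + 3*k - 18)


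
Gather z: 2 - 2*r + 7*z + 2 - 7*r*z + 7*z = -2*r + z*(14 - 7*r) + 4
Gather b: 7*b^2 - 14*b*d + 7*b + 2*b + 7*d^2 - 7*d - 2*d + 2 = 7*b^2 + b*(9 - 14*d) + 7*d^2 - 9*d + 2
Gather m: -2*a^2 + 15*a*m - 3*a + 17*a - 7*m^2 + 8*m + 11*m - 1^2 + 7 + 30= -2*a^2 + 14*a - 7*m^2 + m*(15*a + 19) + 36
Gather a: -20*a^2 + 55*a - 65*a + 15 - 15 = -20*a^2 - 10*a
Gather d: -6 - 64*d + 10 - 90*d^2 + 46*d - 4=-90*d^2 - 18*d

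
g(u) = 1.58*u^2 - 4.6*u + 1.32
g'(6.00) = 14.36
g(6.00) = 30.60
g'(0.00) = -4.60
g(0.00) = 1.32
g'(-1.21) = -8.42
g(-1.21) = 9.20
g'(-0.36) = -5.74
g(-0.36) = 3.18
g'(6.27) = 15.21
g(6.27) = 34.59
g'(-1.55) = -9.50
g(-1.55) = 12.25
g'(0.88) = -1.82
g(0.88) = -1.50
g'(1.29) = -0.52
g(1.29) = -1.98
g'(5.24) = 11.96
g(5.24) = 20.60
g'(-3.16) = -14.59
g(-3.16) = 31.63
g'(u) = 3.16*u - 4.6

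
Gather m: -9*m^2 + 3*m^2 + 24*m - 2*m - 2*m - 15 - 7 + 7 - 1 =-6*m^2 + 20*m - 16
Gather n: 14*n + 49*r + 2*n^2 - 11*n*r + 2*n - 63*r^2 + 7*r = 2*n^2 + n*(16 - 11*r) - 63*r^2 + 56*r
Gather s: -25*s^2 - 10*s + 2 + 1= -25*s^2 - 10*s + 3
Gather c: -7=-7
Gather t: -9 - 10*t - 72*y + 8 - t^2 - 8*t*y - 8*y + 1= -t^2 + t*(-8*y - 10) - 80*y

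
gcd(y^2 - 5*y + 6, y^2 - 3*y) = y - 3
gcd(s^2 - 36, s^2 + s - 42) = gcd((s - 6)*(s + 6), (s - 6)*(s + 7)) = s - 6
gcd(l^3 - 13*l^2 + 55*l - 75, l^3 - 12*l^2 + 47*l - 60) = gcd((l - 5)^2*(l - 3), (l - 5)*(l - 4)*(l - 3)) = l^2 - 8*l + 15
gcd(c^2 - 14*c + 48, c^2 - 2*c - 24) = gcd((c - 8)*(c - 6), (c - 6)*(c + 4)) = c - 6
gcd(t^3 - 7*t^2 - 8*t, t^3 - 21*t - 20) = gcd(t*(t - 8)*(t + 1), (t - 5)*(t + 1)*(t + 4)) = t + 1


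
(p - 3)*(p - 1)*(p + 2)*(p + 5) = p^4 + 3*p^3 - 15*p^2 - 19*p + 30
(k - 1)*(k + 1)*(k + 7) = k^3 + 7*k^2 - k - 7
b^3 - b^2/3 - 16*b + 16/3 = (b - 4)*(b - 1/3)*(b + 4)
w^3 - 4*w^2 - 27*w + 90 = (w - 6)*(w - 3)*(w + 5)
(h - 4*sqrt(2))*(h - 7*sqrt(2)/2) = h^2 - 15*sqrt(2)*h/2 + 28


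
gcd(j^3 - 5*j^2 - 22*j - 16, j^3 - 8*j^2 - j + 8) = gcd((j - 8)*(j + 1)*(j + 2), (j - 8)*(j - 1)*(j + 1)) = j^2 - 7*j - 8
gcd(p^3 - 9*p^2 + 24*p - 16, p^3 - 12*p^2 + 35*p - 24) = p - 1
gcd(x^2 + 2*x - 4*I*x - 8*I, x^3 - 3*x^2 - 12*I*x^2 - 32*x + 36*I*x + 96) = x - 4*I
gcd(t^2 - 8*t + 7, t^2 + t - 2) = t - 1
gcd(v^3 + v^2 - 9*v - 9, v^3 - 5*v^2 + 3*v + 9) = v^2 - 2*v - 3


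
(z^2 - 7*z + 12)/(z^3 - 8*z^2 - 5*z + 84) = (z - 3)/(z^2 - 4*z - 21)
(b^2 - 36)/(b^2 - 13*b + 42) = (b + 6)/(b - 7)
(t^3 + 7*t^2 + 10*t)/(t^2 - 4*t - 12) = t*(t + 5)/(t - 6)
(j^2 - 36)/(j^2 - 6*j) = (j + 6)/j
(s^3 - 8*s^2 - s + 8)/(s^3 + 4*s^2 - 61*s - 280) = (s^2 - 1)/(s^2 + 12*s + 35)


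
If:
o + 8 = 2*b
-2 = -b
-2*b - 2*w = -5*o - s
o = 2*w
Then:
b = 2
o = -4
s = 20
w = -2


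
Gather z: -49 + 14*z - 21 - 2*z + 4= 12*z - 66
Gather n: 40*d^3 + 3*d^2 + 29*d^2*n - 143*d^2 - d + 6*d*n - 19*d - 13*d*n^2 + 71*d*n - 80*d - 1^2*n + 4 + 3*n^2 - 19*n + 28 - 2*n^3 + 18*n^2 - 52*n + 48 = 40*d^3 - 140*d^2 - 100*d - 2*n^3 + n^2*(21 - 13*d) + n*(29*d^2 + 77*d - 72) + 80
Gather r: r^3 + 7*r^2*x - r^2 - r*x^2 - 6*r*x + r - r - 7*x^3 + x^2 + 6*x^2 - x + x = r^3 + r^2*(7*x - 1) + r*(-x^2 - 6*x) - 7*x^3 + 7*x^2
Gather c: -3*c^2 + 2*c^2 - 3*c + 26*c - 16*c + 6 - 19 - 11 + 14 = -c^2 + 7*c - 10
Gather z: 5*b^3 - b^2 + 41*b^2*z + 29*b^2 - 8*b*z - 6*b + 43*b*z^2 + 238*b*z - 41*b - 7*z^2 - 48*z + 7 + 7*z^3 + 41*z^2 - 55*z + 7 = 5*b^3 + 28*b^2 - 47*b + 7*z^3 + z^2*(43*b + 34) + z*(41*b^2 + 230*b - 103) + 14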